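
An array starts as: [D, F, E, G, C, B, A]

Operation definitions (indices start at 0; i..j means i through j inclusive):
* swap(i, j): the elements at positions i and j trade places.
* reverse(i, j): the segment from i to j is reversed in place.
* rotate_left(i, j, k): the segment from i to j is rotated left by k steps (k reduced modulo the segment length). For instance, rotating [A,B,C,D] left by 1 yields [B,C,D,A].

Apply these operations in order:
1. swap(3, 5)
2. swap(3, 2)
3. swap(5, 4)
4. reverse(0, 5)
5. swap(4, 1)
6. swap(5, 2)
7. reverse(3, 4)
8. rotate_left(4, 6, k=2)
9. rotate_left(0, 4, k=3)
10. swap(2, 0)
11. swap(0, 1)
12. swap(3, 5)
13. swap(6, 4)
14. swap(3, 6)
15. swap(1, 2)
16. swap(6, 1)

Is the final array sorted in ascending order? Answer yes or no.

After 1 (swap(3, 5)): [D, F, E, B, C, G, A]
After 2 (swap(3, 2)): [D, F, B, E, C, G, A]
After 3 (swap(5, 4)): [D, F, B, E, G, C, A]
After 4 (reverse(0, 5)): [C, G, E, B, F, D, A]
After 5 (swap(4, 1)): [C, F, E, B, G, D, A]
After 6 (swap(5, 2)): [C, F, D, B, G, E, A]
After 7 (reverse(3, 4)): [C, F, D, G, B, E, A]
After 8 (rotate_left(4, 6, k=2)): [C, F, D, G, A, B, E]
After 9 (rotate_left(0, 4, k=3)): [G, A, C, F, D, B, E]
After 10 (swap(2, 0)): [C, A, G, F, D, B, E]
After 11 (swap(0, 1)): [A, C, G, F, D, B, E]
After 12 (swap(3, 5)): [A, C, G, B, D, F, E]
After 13 (swap(6, 4)): [A, C, G, B, E, F, D]
After 14 (swap(3, 6)): [A, C, G, D, E, F, B]
After 15 (swap(1, 2)): [A, G, C, D, E, F, B]
After 16 (swap(6, 1)): [A, B, C, D, E, F, G]

Answer: yes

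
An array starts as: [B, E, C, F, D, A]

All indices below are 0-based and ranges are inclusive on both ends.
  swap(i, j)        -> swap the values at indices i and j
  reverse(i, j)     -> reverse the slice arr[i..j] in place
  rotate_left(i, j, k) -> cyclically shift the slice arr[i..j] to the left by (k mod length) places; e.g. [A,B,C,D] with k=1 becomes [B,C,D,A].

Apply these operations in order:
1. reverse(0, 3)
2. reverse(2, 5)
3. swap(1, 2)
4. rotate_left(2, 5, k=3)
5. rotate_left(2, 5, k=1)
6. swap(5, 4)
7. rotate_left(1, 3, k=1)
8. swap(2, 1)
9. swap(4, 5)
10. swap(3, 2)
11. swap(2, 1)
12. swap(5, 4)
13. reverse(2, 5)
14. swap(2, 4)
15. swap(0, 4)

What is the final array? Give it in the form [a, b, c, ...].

Answer: [B, A, C, E, F, D]

Derivation:
After 1 (reverse(0, 3)): [F, C, E, B, D, A]
After 2 (reverse(2, 5)): [F, C, A, D, B, E]
After 3 (swap(1, 2)): [F, A, C, D, B, E]
After 4 (rotate_left(2, 5, k=3)): [F, A, E, C, D, B]
After 5 (rotate_left(2, 5, k=1)): [F, A, C, D, B, E]
After 6 (swap(5, 4)): [F, A, C, D, E, B]
After 7 (rotate_left(1, 3, k=1)): [F, C, D, A, E, B]
After 8 (swap(2, 1)): [F, D, C, A, E, B]
After 9 (swap(4, 5)): [F, D, C, A, B, E]
After 10 (swap(3, 2)): [F, D, A, C, B, E]
After 11 (swap(2, 1)): [F, A, D, C, B, E]
After 12 (swap(5, 4)): [F, A, D, C, E, B]
After 13 (reverse(2, 5)): [F, A, B, E, C, D]
After 14 (swap(2, 4)): [F, A, C, E, B, D]
After 15 (swap(0, 4)): [B, A, C, E, F, D]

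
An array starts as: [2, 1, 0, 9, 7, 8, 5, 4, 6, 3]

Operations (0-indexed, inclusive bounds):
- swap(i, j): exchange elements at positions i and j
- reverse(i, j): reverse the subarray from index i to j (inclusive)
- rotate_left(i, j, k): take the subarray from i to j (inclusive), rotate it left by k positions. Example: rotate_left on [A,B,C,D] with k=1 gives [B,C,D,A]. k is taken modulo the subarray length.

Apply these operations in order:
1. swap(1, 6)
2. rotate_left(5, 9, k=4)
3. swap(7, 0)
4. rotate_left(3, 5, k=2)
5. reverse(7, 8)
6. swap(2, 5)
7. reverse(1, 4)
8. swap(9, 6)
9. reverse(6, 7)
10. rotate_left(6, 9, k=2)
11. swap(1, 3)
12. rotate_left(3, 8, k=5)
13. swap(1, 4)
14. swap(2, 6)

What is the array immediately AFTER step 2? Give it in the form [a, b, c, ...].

After 1 (swap(1, 6)): [2, 5, 0, 9, 7, 8, 1, 4, 6, 3]
After 2 (rotate_left(5, 9, k=4)): [2, 5, 0, 9, 7, 3, 8, 1, 4, 6]

Answer: [2, 5, 0, 9, 7, 3, 8, 1, 4, 6]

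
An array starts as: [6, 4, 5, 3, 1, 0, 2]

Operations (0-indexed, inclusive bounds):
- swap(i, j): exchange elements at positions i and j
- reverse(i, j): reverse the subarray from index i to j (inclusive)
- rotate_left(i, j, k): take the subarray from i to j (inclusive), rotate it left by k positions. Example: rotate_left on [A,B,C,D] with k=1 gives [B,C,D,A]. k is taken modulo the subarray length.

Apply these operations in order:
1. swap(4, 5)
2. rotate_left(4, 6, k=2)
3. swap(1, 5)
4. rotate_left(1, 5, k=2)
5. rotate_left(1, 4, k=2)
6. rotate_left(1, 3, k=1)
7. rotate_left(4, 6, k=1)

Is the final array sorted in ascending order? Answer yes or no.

Answer: no

Derivation:
After 1 (swap(4, 5)): [6, 4, 5, 3, 0, 1, 2]
After 2 (rotate_left(4, 6, k=2)): [6, 4, 5, 3, 2, 0, 1]
After 3 (swap(1, 5)): [6, 0, 5, 3, 2, 4, 1]
After 4 (rotate_left(1, 5, k=2)): [6, 3, 2, 4, 0, 5, 1]
After 5 (rotate_left(1, 4, k=2)): [6, 4, 0, 3, 2, 5, 1]
After 6 (rotate_left(1, 3, k=1)): [6, 0, 3, 4, 2, 5, 1]
After 7 (rotate_left(4, 6, k=1)): [6, 0, 3, 4, 5, 1, 2]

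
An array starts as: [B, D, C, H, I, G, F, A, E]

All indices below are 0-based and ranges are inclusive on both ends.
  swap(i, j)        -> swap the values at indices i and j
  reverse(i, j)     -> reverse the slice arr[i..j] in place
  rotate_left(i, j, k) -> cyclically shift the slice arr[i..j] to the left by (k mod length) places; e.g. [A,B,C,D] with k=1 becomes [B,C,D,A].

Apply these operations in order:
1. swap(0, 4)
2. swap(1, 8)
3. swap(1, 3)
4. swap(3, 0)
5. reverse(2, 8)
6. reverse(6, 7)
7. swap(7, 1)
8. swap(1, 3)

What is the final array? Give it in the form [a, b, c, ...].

After 1 (swap(0, 4)): [I, D, C, H, B, G, F, A, E]
After 2 (swap(1, 8)): [I, E, C, H, B, G, F, A, D]
After 3 (swap(1, 3)): [I, H, C, E, B, G, F, A, D]
After 4 (swap(3, 0)): [E, H, C, I, B, G, F, A, D]
After 5 (reverse(2, 8)): [E, H, D, A, F, G, B, I, C]
After 6 (reverse(6, 7)): [E, H, D, A, F, G, I, B, C]
After 7 (swap(7, 1)): [E, B, D, A, F, G, I, H, C]
After 8 (swap(1, 3)): [E, A, D, B, F, G, I, H, C]

Answer: [E, A, D, B, F, G, I, H, C]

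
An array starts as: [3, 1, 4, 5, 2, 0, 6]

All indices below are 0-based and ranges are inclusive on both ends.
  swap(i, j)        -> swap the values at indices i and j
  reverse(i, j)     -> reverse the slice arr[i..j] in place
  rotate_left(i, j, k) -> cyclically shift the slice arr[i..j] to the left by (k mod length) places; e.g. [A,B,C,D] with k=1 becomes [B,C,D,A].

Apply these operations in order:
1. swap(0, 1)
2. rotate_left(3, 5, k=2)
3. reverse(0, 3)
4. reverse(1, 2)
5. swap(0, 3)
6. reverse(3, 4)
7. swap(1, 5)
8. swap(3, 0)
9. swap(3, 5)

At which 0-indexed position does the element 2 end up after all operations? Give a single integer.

Answer: 1

Derivation:
After 1 (swap(0, 1)): [1, 3, 4, 5, 2, 0, 6]
After 2 (rotate_left(3, 5, k=2)): [1, 3, 4, 0, 5, 2, 6]
After 3 (reverse(0, 3)): [0, 4, 3, 1, 5, 2, 6]
After 4 (reverse(1, 2)): [0, 3, 4, 1, 5, 2, 6]
After 5 (swap(0, 3)): [1, 3, 4, 0, 5, 2, 6]
After 6 (reverse(3, 4)): [1, 3, 4, 5, 0, 2, 6]
After 7 (swap(1, 5)): [1, 2, 4, 5, 0, 3, 6]
After 8 (swap(3, 0)): [5, 2, 4, 1, 0, 3, 6]
After 9 (swap(3, 5)): [5, 2, 4, 3, 0, 1, 6]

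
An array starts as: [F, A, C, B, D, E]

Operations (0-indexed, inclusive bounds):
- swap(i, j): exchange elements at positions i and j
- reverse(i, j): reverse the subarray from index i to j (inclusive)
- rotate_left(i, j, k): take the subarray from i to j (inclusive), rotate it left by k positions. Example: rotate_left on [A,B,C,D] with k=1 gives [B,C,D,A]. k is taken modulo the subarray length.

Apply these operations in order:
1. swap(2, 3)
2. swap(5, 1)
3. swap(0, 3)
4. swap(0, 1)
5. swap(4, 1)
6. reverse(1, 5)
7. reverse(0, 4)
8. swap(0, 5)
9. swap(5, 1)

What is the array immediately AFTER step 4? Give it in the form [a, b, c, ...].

After 1 (swap(2, 3)): [F, A, B, C, D, E]
After 2 (swap(5, 1)): [F, E, B, C, D, A]
After 3 (swap(0, 3)): [C, E, B, F, D, A]
After 4 (swap(0, 1)): [E, C, B, F, D, A]

Answer: [E, C, B, F, D, A]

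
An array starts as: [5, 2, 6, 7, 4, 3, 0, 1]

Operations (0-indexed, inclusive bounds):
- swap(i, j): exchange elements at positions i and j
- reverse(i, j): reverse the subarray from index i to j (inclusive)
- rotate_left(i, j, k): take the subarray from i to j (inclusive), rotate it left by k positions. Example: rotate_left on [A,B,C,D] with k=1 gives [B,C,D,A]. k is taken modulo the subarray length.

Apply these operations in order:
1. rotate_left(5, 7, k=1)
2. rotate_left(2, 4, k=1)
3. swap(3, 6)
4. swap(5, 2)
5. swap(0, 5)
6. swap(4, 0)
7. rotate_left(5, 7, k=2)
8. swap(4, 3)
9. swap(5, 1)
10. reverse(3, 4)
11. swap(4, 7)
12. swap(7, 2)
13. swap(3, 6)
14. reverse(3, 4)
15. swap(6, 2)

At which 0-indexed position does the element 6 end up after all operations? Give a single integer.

Answer: 0

Derivation:
After 1 (rotate_left(5, 7, k=1)): [5, 2, 6, 7, 4, 0, 1, 3]
After 2 (rotate_left(2, 4, k=1)): [5, 2, 7, 4, 6, 0, 1, 3]
After 3 (swap(3, 6)): [5, 2, 7, 1, 6, 0, 4, 3]
After 4 (swap(5, 2)): [5, 2, 0, 1, 6, 7, 4, 3]
After 5 (swap(0, 5)): [7, 2, 0, 1, 6, 5, 4, 3]
After 6 (swap(4, 0)): [6, 2, 0, 1, 7, 5, 4, 3]
After 7 (rotate_left(5, 7, k=2)): [6, 2, 0, 1, 7, 3, 5, 4]
After 8 (swap(4, 3)): [6, 2, 0, 7, 1, 3, 5, 4]
After 9 (swap(5, 1)): [6, 3, 0, 7, 1, 2, 5, 4]
After 10 (reverse(3, 4)): [6, 3, 0, 1, 7, 2, 5, 4]
After 11 (swap(4, 7)): [6, 3, 0, 1, 4, 2, 5, 7]
After 12 (swap(7, 2)): [6, 3, 7, 1, 4, 2, 5, 0]
After 13 (swap(3, 6)): [6, 3, 7, 5, 4, 2, 1, 0]
After 14 (reverse(3, 4)): [6, 3, 7, 4, 5, 2, 1, 0]
After 15 (swap(6, 2)): [6, 3, 1, 4, 5, 2, 7, 0]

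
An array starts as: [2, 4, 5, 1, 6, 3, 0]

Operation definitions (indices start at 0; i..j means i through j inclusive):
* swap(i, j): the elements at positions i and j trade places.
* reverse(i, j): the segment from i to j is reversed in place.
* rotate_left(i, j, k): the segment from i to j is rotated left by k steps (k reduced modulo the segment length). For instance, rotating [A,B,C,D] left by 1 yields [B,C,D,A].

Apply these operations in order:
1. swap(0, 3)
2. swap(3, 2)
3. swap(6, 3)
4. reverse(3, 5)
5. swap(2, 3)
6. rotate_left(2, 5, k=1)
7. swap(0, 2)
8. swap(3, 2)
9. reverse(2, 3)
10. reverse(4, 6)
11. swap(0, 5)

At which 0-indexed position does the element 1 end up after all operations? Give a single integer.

Answer: 2

Derivation:
After 1 (swap(0, 3)): [1, 4, 5, 2, 6, 3, 0]
After 2 (swap(3, 2)): [1, 4, 2, 5, 6, 3, 0]
After 3 (swap(6, 3)): [1, 4, 2, 0, 6, 3, 5]
After 4 (reverse(3, 5)): [1, 4, 2, 3, 6, 0, 5]
After 5 (swap(2, 3)): [1, 4, 3, 2, 6, 0, 5]
After 6 (rotate_left(2, 5, k=1)): [1, 4, 2, 6, 0, 3, 5]
After 7 (swap(0, 2)): [2, 4, 1, 6, 0, 3, 5]
After 8 (swap(3, 2)): [2, 4, 6, 1, 0, 3, 5]
After 9 (reverse(2, 3)): [2, 4, 1, 6, 0, 3, 5]
After 10 (reverse(4, 6)): [2, 4, 1, 6, 5, 3, 0]
After 11 (swap(0, 5)): [3, 4, 1, 6, 5, 2, 0]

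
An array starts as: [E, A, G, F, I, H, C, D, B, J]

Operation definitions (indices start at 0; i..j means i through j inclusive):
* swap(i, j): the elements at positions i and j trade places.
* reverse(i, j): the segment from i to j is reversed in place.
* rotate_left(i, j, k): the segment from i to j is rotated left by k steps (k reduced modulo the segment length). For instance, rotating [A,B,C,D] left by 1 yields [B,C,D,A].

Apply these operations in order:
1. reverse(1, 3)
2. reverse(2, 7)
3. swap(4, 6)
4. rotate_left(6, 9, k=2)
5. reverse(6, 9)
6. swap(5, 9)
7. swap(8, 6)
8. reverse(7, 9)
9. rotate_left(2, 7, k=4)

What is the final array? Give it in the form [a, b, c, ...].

After 1 (reverse(1, 3)): [E, F, G, A, I, H, C, D, B, J]
After 2 (reverse(2, 7)): [E, F, D, C, H, I, A, G, B, J]
After 3 (swap(4, 6)): [E, F, D, C, A, I, H, G, B, J]
After 4 (rotate_left(6, 9, k=2)): [E, F, D, C, A, I, B, J, H, G]
After 5 (reverse(6, 9)): [E, F, D, C, A, I, G, H, J, B]
After 6 (swap(5, 9)): [E, F, D, C, A, B, G, H, J, I]
After 7 (swap(8, 6)): [E, F, D, C, A, B, J, H, G, I]
After 8 (reverse(7, 9)): [E, F, D, C, A, B, J, I, G, H]
After 9 (rotate_left(2, 7, k=4)): [E, F, J, I, D, C, A, B, G, H]

Answer: [E, F, J, I, D, C, A, B, G, H]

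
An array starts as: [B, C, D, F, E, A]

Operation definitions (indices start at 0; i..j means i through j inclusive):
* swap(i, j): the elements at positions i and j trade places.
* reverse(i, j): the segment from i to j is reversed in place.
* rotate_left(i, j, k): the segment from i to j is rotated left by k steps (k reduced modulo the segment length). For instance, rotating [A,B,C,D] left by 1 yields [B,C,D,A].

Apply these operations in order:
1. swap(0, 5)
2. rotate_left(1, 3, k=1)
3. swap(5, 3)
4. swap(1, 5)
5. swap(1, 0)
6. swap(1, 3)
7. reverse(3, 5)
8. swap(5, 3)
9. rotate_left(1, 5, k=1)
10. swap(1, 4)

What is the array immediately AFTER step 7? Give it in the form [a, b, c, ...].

Answer: [C, B, F, D, E, A]

Derivation:
After 1 (swap(0, 5)): [A, C, D, F, E, B]
After 2 (rotate_left(1, 3, k=1)): [A, D, F, C, E, B]
After 3 (swap(5, 3)): [A, D, F, B, E, C]
After 4 (swap(1, 5)): [A, C, F, B, E, D]
After 5 (swap(1, 0)): [C, A, F, B, E, D]
After 6 (swap(1, 3)): [C, B, F, A, E, D]
After 7 (reverse(3, 5)): [C, B, F, D, E, A]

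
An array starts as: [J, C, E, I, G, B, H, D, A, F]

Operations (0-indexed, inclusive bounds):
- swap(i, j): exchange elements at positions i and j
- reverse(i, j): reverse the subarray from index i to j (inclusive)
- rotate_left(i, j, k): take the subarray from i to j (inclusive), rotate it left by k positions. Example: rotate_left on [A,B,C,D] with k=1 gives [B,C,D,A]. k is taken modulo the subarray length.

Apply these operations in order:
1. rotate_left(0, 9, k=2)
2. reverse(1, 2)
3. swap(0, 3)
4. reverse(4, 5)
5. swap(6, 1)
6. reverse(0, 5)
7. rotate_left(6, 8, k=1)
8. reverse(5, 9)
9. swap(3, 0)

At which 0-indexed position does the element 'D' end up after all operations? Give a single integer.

After 1 (rotate_left(0, 9, k=2)): [E, I, G, B, H, D, A, F, J, C]
After 2 (reverse(1, 2)): [E, G, I, B, H, D, A, F, J, C]
After 3 (swap(0, 3)): [B, G, I, E, H, D, A, F, J, C]
After 4 (reverse(4, 5)): [B, G, I, E, D, H, A, F, J, C]
After 5 (swap(6, 1)): [B, A, I, E, D, H, G, F, J, C]
After 6 (reverse(0, 5)): [H, D, E, I, A, B, G, F, J, C]
After 7 (rotate_left(6, 8, k=1)): [H, D, E, I, A, B, F, J, G, C]
After 8 (reverse(5, 9)): [H, D, E, I, A, C, G, J, F, B]
After 9 (swap(3, 0)): [I, D, E, H, A, C, G, J, F, B]

Answer: 1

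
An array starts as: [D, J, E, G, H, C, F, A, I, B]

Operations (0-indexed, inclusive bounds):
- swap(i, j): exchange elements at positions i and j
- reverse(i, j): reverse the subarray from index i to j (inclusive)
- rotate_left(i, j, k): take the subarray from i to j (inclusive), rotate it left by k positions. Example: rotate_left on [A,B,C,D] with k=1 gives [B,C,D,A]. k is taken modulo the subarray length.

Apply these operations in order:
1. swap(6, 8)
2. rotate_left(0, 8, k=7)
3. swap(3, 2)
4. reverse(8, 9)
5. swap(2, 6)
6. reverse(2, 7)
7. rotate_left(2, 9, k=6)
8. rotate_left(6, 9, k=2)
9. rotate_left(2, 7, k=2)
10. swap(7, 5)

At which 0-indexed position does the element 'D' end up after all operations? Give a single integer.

Answer: 4

Derivation:
After 1 (swap(6, 8)): [D, J, E, G, H, C, I, A, F, B]
After 2 (rotate_left(0, 8, k=7)): [A, F, D, J, E, G, H, C, I, B]
After 3 (swap(3, 2)): [A, F, J, D, E, G, H, C, I, B]
After 4 (reverse(8, 9)): [A, F, J, D, E, G, H, C, B, I]
After 5 (swap(2, 6)): [A, F, H, D, E, G, J, C, B, I]
After 6 (reverse(2, 7)): [A, F, C, J, G, E, D, H, B, I]
After 7 (rotate_left(2, 9, k=6)): [A, F, B, I, C, J, G, E, D, H]
After 8 (rotate_left(6, 9, k=2)): [A, F, B, I, C, J, D, H, G, E]
After 9 (rotate_left(2, 7, k=2)): [A, F, C, J, D, H, B, I, G, E]
After 10 (swap(7, 5)): [A, F, C, J, D, I, B, H, G, E]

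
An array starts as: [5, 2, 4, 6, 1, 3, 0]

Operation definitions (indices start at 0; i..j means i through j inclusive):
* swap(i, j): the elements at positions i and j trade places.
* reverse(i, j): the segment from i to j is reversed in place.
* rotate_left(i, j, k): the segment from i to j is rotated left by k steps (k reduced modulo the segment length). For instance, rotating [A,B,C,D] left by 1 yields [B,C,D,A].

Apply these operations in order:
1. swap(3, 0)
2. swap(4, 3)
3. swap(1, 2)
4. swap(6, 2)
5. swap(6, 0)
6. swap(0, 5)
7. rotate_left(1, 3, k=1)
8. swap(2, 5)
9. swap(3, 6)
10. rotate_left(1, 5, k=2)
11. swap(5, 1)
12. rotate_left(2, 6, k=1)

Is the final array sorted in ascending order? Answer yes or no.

After 1 (swap(3, 0)): [6, 2, 4, 5, 1, 3, 0]
After 2 (swap(4, 3)): [6, 2, 4, 1, 5, 3, 0]
After 3 (swap(1, 2)): [6, 4, 2, 1, 5, 3, 0]
After 4 (swap(6, 2)): [6, 4, 0, 1, 5, 3, 2]
After 5 (swap(6, 0)): [2, 4, 0, 1, 5, 3, 6]
After 6 (swap(0, 5)): [3, 4, 0, 1, 5, 2, 6]
After 7 (rotate_left(1, 3, k=1)): [3, 0, 1, 4, 5, 2, 6]
After 8 (swap(2, 5)): [3, 0, 2, 4, 5, 1, 6]
After 9 (swap(3, 6)): [3, 0, 2, 6, 5, 1, 4]
After 10 (rotate_left(1, 5, k=2)): [3, 6, 5, 1, 0, 2, 4]
After 11 (swap(5, 1)): [3, 2, 5, 1, 0, 6, 4]
After 12 (rotate_left(2, 6, k=1)): [3, 2, 1, 0, 6, 4, 5]

Answer: no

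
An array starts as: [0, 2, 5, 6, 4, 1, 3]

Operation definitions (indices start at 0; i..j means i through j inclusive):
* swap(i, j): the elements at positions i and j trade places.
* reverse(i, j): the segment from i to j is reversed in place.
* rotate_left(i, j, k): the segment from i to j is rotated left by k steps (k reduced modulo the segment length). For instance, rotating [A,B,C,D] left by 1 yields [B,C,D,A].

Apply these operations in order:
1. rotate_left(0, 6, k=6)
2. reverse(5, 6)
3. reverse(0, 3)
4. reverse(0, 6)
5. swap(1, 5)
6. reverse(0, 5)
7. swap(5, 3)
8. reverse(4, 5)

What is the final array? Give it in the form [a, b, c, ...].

After 1 (rotate_left(0, 6, k=6)): [3, 0, 2, 5, 6, 4, 1]
After 2 (reverse(5, 6)): [3, 0, 2, 5, 6, 1, 4]
After 3 (reverse(0, 3)): [5, 2, 0, 3, 6, 1, 4]
After 4 (reverse(0, 6)): [4, 1, 6, 3, 0, 2, 5]
After 5 (swap(1, 5)): [4, 2, 6, 3, 0, 1, 5]
After 6 (reverse(0, 5)): [1, 0, 3, 6, 2, 4, 5]
After 7 (swap(5, 3)): [1, 0, 3, 4, 2, 6, 5]
After 8 (reverse(4, 5)): [1, 0, 3, 4, 6, 2, 5]

Answer: [1, 0, 3, 4, 6, 2, 5]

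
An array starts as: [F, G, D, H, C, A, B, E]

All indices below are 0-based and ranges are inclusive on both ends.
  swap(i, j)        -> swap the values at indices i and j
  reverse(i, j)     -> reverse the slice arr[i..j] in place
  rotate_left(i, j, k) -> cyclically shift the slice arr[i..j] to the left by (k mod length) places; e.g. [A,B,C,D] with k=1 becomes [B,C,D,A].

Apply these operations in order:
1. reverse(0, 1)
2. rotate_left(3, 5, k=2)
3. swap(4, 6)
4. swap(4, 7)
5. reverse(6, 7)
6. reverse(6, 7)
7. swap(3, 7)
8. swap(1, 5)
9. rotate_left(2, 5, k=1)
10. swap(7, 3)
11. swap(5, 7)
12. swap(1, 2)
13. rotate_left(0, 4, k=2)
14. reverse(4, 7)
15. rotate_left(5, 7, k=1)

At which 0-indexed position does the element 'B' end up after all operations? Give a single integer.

After 1 (reverse(0, 1)): [G, F, D, H, C, A, B, E]
After 2 (rotate_left(3, 5, k=2)): [G, F, D, A, H, C, B, E]
After 3 (swap(4, 6)): [G, F, D, A, B, C, H, E]
After 4 (swap(4, 7)): [G, F, D, A, E, C, H, B]
After 5 (reverse(6, 7)): [G, F, D, A, E, C, B, H]
After 6 (reverse(6, 7)): [G, F, D, A, E, C, H, B]
After 7 (swap(3, 7)): [G, F, D, B, E, C, H, A]
After 8 (swap(1, 5)): [G, C, D, B, E, F, H, A]
After 9 (rotate_left(2, 5, k=1)): [G, C, B, E, F, D, H, A]
After 10 (swap(7, 3)): [G, C, B, A, F, D, H, E]
After 11 (swap(5, 7)): [G, C, B, A, F, E, H, D]
After 12 (swap(1, 2)): [G, B, C, A, F, E, H, D]
After 13 (rotate_left(0, 4, k=2)): [C, A, F, G, B, E, H, D]
After 14 (reverse(4, 7)): [C, A, F, G, D, H, E, B]
After 15 (rotate_left(5, 7, k=1)): [C, A, F, G, D, E, B, H]

Answer: 6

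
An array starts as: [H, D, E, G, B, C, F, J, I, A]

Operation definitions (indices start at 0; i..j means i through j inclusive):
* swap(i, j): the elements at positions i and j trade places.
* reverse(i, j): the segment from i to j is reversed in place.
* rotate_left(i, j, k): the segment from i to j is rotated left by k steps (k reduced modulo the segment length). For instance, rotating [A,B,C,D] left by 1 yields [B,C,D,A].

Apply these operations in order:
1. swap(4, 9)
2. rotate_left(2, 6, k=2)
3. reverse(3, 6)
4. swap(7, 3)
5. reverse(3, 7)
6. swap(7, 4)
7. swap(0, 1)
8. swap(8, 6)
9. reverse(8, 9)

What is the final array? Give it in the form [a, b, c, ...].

Answer: [D, H, A, G, J, F, I, C, B, E]

Derivation:
After 1 (swap(4, 9)): [H, D, E, G, A, C, F, J, I, B]
After 2 (rotate_left(2, 6, k=2)): [H, D, A, C, F, E, G, J, I, B]
After 3 (reverse(3, 6)): [H, D, A, G, E, F, C, J, I, B]
After 4 (swap(7, 3)): [H, D, A, J, E, F, C, G, I, B]
After 5 (reverse(3, 7)): [H, D, A, G, C, F, E, J, I, B]
After 6 (swap(7, 4)): [H, D, A, G, J, F, E, C, I, B]
After 7 (swap(0, 1)): [D, H, A, G, J, F, E, C, I, B]
After 8 (swap(8, 6)): [D, H, A, G, J, F, I, C, E, B]
After 9 (reverse(8, 9)): [D, H, A, G, J, F, I, C, B, E]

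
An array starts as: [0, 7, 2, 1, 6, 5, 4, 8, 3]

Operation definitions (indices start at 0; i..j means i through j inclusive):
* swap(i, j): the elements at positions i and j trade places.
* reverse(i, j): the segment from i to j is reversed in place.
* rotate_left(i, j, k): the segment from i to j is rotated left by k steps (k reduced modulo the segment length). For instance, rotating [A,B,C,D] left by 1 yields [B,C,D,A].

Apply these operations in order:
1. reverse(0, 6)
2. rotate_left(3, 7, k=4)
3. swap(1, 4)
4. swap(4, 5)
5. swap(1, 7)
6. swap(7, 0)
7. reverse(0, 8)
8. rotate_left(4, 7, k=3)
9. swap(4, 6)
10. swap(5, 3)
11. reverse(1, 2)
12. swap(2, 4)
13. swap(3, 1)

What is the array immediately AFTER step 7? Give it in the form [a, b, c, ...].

After 1 (reverse(0, 6)): [4, 5, 6, 1, 2, 7, 0, 8, 3]
After 2 (rotate_left(3, 7, k=4)): [4, 5, 6, 8, 1, 2, 7, 0, 3]
After 3 (swap(1, 4)): [4, 1, 6, 8, 5, 2, 7, 0, 3]
After 4 (swap(4, 5)): [4, 1, 6, 8, 2, 5, 7, 0, 3]
After 5 (swap(1, 7)): [4, 0, 6, 8, 2, 5, 7, 1, 3]
After 6 (swap(7, 0)): [1, 0, 6, 8, 2, 5, 7, 4, 3]
After 7 (reverse(0, 8)): [3, 4, 7, 5, 2, 8, 6, 0, 1]

Answer: [3, 4, 7, 5, 2, 8, 6, 0, 1]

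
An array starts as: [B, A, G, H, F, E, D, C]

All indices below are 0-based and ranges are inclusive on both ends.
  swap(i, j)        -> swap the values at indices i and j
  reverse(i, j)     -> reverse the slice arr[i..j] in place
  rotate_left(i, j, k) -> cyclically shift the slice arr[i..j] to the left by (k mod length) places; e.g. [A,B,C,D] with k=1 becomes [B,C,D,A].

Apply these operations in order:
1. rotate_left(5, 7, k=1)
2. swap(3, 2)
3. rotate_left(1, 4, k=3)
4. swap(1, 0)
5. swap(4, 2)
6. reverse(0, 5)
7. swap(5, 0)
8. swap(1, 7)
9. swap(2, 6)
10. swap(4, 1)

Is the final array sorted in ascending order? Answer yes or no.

Answer: no

Derivation:
After 1 (rotate_left(5, 7, k=1)): [B, A, G, H, F, D, C, E]
After 2 (swap(3, 2)): [B, A, H, G, F, D, C, E]
After 3 (rotate_left(1, 4, k=3)): [B, F, A, H, G, D, C, E]
After 4 (swap(1, 0)): [F, B, A, H, G, D, C, E]
After 5 (swap(4, 2)): [F, B, G, H, A, D, C, E]
After 6 (reverse(0, 5)): [D, A, H, G, B, F, C, E]
After 7 (swap(5, 0)): [F, A, H, G, B, D, C, E]
After 8 (swap(1, 7)): [F, E, H, G, B, D, C, A]
After 9 (swap(2, 6)): [F, E, C, G, B, D, H, A]
After 10 (swap(4, 1)): [F, B, C, G, E, D, H, A]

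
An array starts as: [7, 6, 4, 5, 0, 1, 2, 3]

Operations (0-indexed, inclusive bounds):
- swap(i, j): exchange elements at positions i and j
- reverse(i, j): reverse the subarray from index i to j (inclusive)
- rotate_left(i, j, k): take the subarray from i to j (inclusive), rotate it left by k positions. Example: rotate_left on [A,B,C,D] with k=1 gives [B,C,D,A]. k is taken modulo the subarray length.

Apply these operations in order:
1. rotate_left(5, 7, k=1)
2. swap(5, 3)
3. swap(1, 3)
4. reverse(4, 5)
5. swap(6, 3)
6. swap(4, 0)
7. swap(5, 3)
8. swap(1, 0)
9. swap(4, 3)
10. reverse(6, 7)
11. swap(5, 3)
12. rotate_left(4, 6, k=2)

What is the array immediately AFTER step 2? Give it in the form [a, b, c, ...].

After 1 (rotate_left(5, 7, k=1)): [7, 6, 4, 5, 0, 2, 3, 1]
After 2 (swap(5, 3)): [7, 6, 4, 2, 0, 5, 3, 1]

Answer: [7, 6, 4, 2, 0, 5, 3, 1]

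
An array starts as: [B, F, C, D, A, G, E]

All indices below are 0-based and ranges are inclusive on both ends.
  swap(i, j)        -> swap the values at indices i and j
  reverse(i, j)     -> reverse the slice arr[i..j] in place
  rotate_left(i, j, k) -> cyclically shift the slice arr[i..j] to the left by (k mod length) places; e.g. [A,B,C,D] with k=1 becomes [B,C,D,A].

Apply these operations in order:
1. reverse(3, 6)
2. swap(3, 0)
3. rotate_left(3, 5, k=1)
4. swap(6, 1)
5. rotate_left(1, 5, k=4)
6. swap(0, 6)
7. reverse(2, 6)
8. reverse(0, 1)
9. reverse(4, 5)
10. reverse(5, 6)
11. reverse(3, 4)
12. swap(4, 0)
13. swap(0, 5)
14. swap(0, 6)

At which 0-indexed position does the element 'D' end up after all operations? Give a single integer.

After 1 (reverse(3, 6)): [B, F, C, E, G, A, D]
After 2 (swap(3, 0)): [E, F, C, B, G, A, D]
After 3 (rotate_left(3, 5, k=1)): [E, F, C, G, A, B, D]
After 4 (swap(6, 1)): [E, D, C, G, A, B, F]
After 5 (rotate_left(1, 5, k=4)): [E, B, D, C, G, A, F]
After 6 (swap(0, 6)): [F, B, D, C, G, A, E]
After 7 (reverse(2, 6)): [F, B, E, A, G, C, D]
After 8 (reverse(0, 1)): [B, F, E, A, G, C, D]
After 9 (reverse(4, 5)): [B, F, E, A, C, G, D]
After 10 (reverse(5, 6)): [B, F, E, A, C, D, G]
After 11 (reverse(3, 4)): [B, F, E, C, A, D, G]
After 12 (swap(4, 0)): [A, F, E, C, B, D, G]
After 13 (swap(0, 5)): [D, F, E, C, B, A, G]
After 14 (swap(0, 6)): [G, F, E, C, B, A, D]

Answer: 6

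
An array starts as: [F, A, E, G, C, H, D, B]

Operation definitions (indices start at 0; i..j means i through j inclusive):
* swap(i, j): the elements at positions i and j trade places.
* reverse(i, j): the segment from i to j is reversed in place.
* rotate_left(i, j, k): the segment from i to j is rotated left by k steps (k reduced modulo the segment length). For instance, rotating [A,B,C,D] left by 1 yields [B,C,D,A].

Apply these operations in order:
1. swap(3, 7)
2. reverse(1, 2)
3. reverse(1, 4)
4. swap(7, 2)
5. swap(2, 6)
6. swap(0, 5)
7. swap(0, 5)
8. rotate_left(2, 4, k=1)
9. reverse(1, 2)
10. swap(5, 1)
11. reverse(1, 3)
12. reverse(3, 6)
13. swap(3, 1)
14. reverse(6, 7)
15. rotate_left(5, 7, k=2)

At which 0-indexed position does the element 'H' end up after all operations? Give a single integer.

After 1 (swap(3, 7)): [F, A, E, B, C, H, D, G]
After 2 (reverse(1, 2)): [F, E, A, B, C, H, D, G]
After 3 (reverse(1, 4)): [F, C, B, A, E, H, D, G]
After 4 (swap(7, 2)): [F, C, G, A, E, H, D, B]
After 5 (swap(2, 6)): [F, C, D, A, E, H, G, B]
After 6 (swap(0, 5)): [H, C, D, A, E, F, G, B]
After 7 (swap(0, 5)): [F, C, D, A, E, H, G, B]
After 8 (rotate_left(2, 4, k=1)): [F, C, A, E, D, H, G, B]
After 9 (reverse(1, 2)): [F, A, C, E, D, H, G, B]
After 10 (swap(5, 1)): [F, H, C, E, D, A, G, B]
After 11 (reverse(1, 3)): [F, E, C, H, D, A, G, B]
After 12 (reverse(3, 6)): [F, E, C, G, A, D, H, B]
After 13 (swap(3, 1)): [F, G, C, E, A, D, H, B]
After 14 (reverse(6, 7)): [F, G, C, E, A, D, B, H]
After 15 (rotate_left(5, 7, k=2)): [F, G, C, E, A, H, D, B]

Answer: 5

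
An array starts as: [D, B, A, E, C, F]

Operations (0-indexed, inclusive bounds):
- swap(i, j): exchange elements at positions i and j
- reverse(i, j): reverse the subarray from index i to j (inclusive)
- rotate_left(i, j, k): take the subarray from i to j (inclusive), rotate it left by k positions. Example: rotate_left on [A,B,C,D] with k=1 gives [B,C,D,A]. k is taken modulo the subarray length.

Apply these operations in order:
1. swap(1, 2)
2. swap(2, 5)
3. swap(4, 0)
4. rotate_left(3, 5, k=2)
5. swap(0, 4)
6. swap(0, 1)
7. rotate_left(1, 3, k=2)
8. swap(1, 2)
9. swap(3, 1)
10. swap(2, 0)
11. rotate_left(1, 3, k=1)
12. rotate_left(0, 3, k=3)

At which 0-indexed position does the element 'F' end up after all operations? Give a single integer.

Answer: 0

Derivation:
After 1 (swap(1, 2)): [D, A, B, E, C, F]
After 2 (swap(2, 5)): [D, A, F, E, C, B]
After 3 (swap(4, 0)): [C, A, F, E, D, B]
After 4 (rotate_left(3, 5, k=2)): [C, A, F, B, E, D]
After 5 (swap(0, 4)): [E, A, F, B, C, D]
After 6 (swap(0, 1)): [A, E, F, B, C, D]
After 7 (rotate_left(1, 3, k=2)): [A, B, E, F, C, D]
After 8 (swap(1, 2)): [A, E, B, F, C, D]
After 9 (swap(3, 1)): [A, F, B, E, C, D]
After 10 (swap(2, 0)): [B, F, A, E, C, D]
After 11 (rotate_left(1, 3, k=1)): [B, A, E, F, C, D]
After 12 (rotate_left(0, 3, k=3)): [F, B, A, E, C, D]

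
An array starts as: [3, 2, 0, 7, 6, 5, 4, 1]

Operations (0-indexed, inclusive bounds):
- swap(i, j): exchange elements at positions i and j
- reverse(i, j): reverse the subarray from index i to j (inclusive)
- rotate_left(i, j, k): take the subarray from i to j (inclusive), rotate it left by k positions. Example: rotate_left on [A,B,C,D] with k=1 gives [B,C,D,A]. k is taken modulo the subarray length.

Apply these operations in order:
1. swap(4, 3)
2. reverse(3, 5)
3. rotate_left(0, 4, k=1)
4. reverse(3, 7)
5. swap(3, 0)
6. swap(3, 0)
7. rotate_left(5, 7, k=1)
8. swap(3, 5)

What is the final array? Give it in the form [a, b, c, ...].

Answer: [2, 0, 5, 3, 4, 1, 7, 6]

Derivation:
After 1 (swap(4, 3)): [3, 2, 0, 6, 7, 5, 4, 1]
After 2 (reverse(3, 5)): [3, 2, 0, 5, 7, 6, 4, 1]
After 3 (rotate_left(0, 4, k=1)): [2, 0, 5, 7, 3, 6, 4, 1]
After 4 (reverse(3, 7)): [2, 0, 5, 1, 4, 6, 3, 7]
After 5 (swap(3, 0)): [1, 0, 5, 2, 4, 6, 3, 7]
After 6 (swap(3, 0)): [2, 0, 5, 1, 4, 6, 3, 7]
After 7 (rotate_left(5, 7, k=1)): [2, 0, 5, 1, 4, 3, 7, 6]
After 8 (swap(3, 5)): [2, 0, 5, 3, 4, 1, 7, 6]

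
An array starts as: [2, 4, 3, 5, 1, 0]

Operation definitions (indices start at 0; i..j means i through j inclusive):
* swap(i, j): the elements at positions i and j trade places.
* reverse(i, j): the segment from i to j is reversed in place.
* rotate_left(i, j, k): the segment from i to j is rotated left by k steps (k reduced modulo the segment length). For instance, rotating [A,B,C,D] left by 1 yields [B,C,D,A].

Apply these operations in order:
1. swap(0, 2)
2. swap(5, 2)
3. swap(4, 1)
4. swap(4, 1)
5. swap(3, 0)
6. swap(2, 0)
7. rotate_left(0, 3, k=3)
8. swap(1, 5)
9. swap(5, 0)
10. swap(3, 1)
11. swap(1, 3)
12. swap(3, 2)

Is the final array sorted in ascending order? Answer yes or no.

After 1 (swap(0, 2)): [3, 4, 2, 5, 1, 0]
After 2 (swap(5, 2)): [3, 4, 0, 5, 1, 2]
After 3 (swap(4, 1)): [3, 1, 0, 5, 4, 2]
After 4 (swap(4, 1)): [3, 4, 0, 5, 1, 2]
After 5 (swap(3, 0)): [5, 4, 0, 3, 1, 2]
After 6 (swap(2, 0)): [0, 4, 5, 3, 1, 2]
After 7 (rotate_left(0, 3, k=3)): [3, 0, 4, 5, 1, 2]
After 8 (swap(1, 5)): [3, 2, 4, 5, 1, 0]
After 9 (swap(5, 0)): [0, 2, 4, 5, 1, 3]
After 10 (swap(3, 1)): [0, 5, 4, 2, 1, 3]
After 11 (swap(1, 3)): [0, 2, 4, 5, 1, 3]
After 12 (swap(3, 2)): [0, 2, 5, 4, 1, 3]

Answer: no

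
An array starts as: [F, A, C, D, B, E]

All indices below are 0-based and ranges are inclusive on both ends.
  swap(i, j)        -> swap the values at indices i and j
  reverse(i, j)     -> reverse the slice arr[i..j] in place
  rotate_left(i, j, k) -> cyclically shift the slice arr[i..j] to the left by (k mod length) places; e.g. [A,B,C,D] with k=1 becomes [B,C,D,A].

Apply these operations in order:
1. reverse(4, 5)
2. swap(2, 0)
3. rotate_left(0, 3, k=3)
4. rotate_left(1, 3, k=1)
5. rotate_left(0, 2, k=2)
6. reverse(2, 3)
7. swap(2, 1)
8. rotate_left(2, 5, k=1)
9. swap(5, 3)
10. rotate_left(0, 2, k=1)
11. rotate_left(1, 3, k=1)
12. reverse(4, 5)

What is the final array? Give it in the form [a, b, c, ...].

Answer: [C, F, D, A, E, B]

Derivation:
After 1 (reverse(4, 5)): [F, A, C, D, E, B]
After 2 (swap(2, 0)): [C, A, F, D, E, B]
After 3 (rotate_left(0, 3, k=3)): [D, C, A, F, E, B]
After 4 (rotate_left(1, 3, k=1)): [D, A, F, C, E, B]
After 5 (rotate_left(0, 2, k=2)): [F, D, A, C, E, B]
After 6 (reverse(2, 3)): [F, D, C, A, E, B]
After 7 (swap(2, 1)): [F, C, D, A, E, B]
After 8 (rotate_left(2, 5, k=1)): [F, C, A, E, B, D]
After 9 (swap(5, 3)): [F, C, A, D, B, E]
After 10 (rotate_left(0, 2, k=1)): [C, A, F, D, B, E]
After 11 (rotate_left(1, 3, k=1)): [C, F, D, A, B, E]
After 12 (reverse(4, 5)): [C, F, D, A, E, B]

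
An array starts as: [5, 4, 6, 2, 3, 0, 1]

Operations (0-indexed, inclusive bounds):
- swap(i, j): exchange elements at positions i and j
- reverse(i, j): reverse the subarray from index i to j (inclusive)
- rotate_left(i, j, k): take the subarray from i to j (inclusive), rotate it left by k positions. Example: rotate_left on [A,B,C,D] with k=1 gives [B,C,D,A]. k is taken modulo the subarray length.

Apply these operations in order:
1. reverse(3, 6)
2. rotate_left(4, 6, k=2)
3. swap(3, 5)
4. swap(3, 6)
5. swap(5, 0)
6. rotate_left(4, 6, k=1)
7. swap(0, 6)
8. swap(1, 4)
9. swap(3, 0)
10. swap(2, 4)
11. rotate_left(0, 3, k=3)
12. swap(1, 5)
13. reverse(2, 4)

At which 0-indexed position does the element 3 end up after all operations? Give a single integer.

Answer: 5

Derivation:
After 1 (reverse(3, 6)): [5, 4, 6, 1, 0, 3, 2]
After 2 (rotate_left(4, 6, k=2)): [5, 4, 6, 1, 2, 0, 3]
After 3 (swap(3, 5)): [5, 4, 6, 0, 2, 1, 3]
After 4 (swap(3, 6)): [5, 4, 6, 3, 2, 1, 0]
After 5 (swap(5, 0)): [1, 4, 6, 3, 2, 5, 0]
After 6 (rotate_left(4, 6, k=1)): [1, 4, 6, 3, 5, 0, 2]
After 7 (swap(0, 6)): [2, 4, 6, 3, 5, 0, 1]
After 8 (swap(1, 4)): [2, 5, 6, 3, 4, 0, 1]
After 9 (swap(3, 0)): [3, 5, 6, 2, 4, 0, 1]
After 10 (swap(2, 4)): [3, 5, 4, 2, 6, 0, 1]
After 11 (rotate_left(0, 3, k=3)): [2, 3, 5, 4, 6, 0, 1]
After 12 (swap(1, 5)): [2, 0, 5, 4, 6, 3, 1]
After 13 (reverse(2, 4)): [2, 0, 6, 4, 5, 3, 1]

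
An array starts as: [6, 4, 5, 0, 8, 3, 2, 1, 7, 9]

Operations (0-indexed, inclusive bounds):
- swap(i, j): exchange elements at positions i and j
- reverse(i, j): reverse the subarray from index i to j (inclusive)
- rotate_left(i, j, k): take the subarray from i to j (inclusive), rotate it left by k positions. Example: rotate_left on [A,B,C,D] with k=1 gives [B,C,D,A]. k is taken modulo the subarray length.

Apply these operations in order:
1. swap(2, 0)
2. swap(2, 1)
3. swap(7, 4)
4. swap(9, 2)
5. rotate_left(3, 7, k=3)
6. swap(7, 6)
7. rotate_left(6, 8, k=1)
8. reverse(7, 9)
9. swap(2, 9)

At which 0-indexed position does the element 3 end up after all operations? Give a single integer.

After 1 (swap(2, 0)): [5, 4, 6, 0, 8, 3, 2, 1, 7, 9]
After 2 (swap(2, 1)): [5, 6, 4, 0, 8, 3, 2, 1, 7, 9]
After 3 (swap(7, 4)): [5, 6, 4, 0, 1, 3, 2, 8, 7, 9]
After 4 (swap(9, 2)): [5, 6, 9, 0, 1, 3, 2, 8, 7, 4]
After 5 (rotate_left(3, 7, k=3)): [5, 6, 9, 2, 8, 0, 1, 3, 7, 4]
After 6 (swap(7, 6)): [5, 6, 9, 2, 8, 0, 3, 1, 7, 4]
After 7 (rotate_left(6, 8, k=1)): [5, 6, 9, 2, 8, 0, 1, 7, 3, 4]
After 8 (reverse(7, 9)): [5, 6, 9, 2, 8, 0, 1, 4, 3, 7]
After 9 (swap(2, 9)): [5, 6, 7, 2, 8, 0, 1, 4, 3, 9]

Answer: 8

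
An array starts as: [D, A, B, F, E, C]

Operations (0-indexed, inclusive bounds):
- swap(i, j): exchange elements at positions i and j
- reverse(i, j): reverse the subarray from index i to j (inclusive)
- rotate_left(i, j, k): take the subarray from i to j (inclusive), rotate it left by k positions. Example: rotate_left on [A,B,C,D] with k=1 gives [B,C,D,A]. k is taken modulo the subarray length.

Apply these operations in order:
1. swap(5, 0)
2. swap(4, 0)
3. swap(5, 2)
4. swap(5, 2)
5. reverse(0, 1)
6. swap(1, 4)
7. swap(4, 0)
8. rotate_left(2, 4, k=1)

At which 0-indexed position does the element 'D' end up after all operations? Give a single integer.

After 1 (swap(5, 0)): [C, A, B, F, E, D]
After 2 (swap(4, 0)): [E, A, B, F, C, D]
After 3 (swap(5, 2)): [E, A, D, F, C, B]
After 4 (swap(5, 2)): [E, A, B, F, C, D]
After 5 (reverse(0, 1)): [A, E, B, F, C, D]
After 6 (swap(1, 4)): [A, C, B, F, E, D]
After 7 (swap(4, 0)): [E, C, B, F, A, D]
After 8 (rotate_left(2, 4, k=1)): [E, C, F, A, B, D]

Answer: 5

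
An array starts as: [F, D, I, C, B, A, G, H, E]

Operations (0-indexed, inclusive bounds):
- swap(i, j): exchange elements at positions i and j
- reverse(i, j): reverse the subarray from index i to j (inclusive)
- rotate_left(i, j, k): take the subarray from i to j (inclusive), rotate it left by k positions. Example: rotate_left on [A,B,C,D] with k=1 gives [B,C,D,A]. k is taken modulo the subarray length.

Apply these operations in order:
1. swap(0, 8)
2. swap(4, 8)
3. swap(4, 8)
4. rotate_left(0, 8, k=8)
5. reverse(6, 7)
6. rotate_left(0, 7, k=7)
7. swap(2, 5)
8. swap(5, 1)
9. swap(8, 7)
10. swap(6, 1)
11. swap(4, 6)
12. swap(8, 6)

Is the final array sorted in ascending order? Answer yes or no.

Answer: yes

Derivation:
After 1 (swap(0, 8)): [E, D, I, C, B, A, G, H, F]
After 2 (swap(4, 8)): [E, D, I, C, F, A, G, H, B]
After 3 (swap(4, 8)): [E, D, I, C, B, A, G, H, F]
After 4 (rotate_left(0, 8, k=8)): [F, E, D, I, C, B, A, G, H]
After 5 (reverse(6, 7)): [F, E, D, I, C, B, G, A, H]
After 6 (rotate_left(0, 7, k=7)): [A, F, E, D, I, C, B, G, H]
After 7 (swap(2, 5)): [A, F, C, D, I, E, B, G, H]
After 8 (swap(5, 1)): [A, E, C, D, I, F, B, G, H]
After 9 (swap(8, 7)): [A, E, C, D, I, F, B, H, G]
After 10 (swap(6, 1)): [A, B, C, D, I, F, E, H, G]
After 11 (swap(4, 6)): [A, B, C, D, E, F, I, H, G]
After 12 (swap(8, 6)): [A, B, C, D, E, F, G, H, I]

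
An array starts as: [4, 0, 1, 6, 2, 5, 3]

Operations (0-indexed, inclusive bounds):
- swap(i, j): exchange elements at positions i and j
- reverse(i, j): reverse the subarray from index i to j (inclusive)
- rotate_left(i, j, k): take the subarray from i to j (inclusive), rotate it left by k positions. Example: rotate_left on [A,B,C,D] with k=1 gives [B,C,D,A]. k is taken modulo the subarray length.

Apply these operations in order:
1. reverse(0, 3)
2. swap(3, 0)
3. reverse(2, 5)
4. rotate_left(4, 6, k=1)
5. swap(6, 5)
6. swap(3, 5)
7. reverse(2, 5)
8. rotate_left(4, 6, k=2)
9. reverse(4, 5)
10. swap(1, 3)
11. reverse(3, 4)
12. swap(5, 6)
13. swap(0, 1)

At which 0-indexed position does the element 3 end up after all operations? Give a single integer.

After 1 (reverse(0, 3)): [6, 1, 0, 4, 2, 5, 3]
After 2 (swap(3, 0)): [4, 1, 0, 6, 2, 5, 3]
After 3 (reverse(2, 5)): [4, 1, 5, 2, 6, 0, 3]
After 4 (rotate_left(4, 6, k=1)): [4, 1, 5, 2, 0, 3, 6]
After 5 (swap(6, 5)): [4, 1, 5, 2, 0, 6, 3]
After 6 (swap(3, 5)): [4, 1, 5, 6, 0, 2, 3]
After 7 (reverse(2, 5)): [4, 1, 2, 0, 6, 5, 3]
After 8 (rotate_left(4, 6, k=2)): [4, 1, 2, 0, 3, 6, 5]
After 9 (reverse(4, 5)): [4, 1, 2, 0, 6, 3, 5]
After 10 (swap(1, 3)): [4, 0, 2, 1, 6, 3, 5]
After 11 (reverse(3, 4)): [4, 0, 2, 6, 1, 3, 5]
After 12 (swap(5, 6)): [4, 0, 2, 6, 1, 5, 3]
After 13 (swap(0, 1)): [0, 4, 2, 6, 1, 5, 3]

Answer: 6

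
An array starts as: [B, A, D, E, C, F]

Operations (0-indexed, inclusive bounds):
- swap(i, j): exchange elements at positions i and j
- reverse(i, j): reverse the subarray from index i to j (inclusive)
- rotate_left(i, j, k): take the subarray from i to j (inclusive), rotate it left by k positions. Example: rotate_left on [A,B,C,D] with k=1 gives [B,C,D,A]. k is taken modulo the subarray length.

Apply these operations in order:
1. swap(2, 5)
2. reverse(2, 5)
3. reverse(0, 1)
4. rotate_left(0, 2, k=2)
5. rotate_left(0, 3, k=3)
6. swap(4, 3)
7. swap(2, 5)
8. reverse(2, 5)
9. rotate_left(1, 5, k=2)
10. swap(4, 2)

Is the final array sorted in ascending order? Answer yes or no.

After 1 (swap(2, 5)): [B, A, F, E, C, D]
After 2 (reverse(2, 5)): [B, A, D, C, E, F]
After 3 (reverse(0, 1)): [A, B, D, C, E, F]
After 4 (rotate_left(0, 2, k=2)): [D, A, B, C, E, F]
After 5 (rotate_left(0, 3, k=3)): [C, D, A, B, E, F]
After 6 (swap(4, 3)): [C, D, A, E, B, F]
After 7 (swap(2, 5)): [C, D, F, E, B, A]
After 8 (reverse(2, 5)): [C, D, A, B, E, F]
After 9 (rotate_left(1, 5, k=2)): [C, B, E, F, D, A]
After 10 (swap(4, 2)): [C, B, D, F, E, A]

Answer: no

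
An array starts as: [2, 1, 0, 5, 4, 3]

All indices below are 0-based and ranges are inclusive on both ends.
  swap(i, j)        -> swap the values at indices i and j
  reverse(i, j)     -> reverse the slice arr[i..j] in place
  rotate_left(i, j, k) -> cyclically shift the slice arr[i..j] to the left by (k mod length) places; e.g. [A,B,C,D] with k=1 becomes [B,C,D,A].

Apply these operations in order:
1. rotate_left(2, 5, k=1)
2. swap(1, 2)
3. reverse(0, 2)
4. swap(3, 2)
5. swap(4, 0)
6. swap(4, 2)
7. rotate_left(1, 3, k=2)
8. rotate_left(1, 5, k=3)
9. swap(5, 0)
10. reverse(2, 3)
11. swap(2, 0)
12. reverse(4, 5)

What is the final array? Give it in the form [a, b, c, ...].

Answer: [2, 4, 1, 0, 3, 5]

Derivation:
After 1 (rotate_left(2, 5, k=1)): [2, 1, 5, 4, 3, 0]
After 2 (swap(1, 2)): [2, 5, 1, 4, 3, 0]
After 3 (reverse(0, 2)): [1, 5, 2, 4, 3, 0]
After 4 (swap(3, 2)): [1, 5, 4, 2, 3, 0]
After 5 (swap(4, 0)): [3, 5, 4, 2, 1, 0]
After 6 (swap(4, 2)): [3, 5, 1, 2, 4, 0]
After 7 (rotate_left(1, 3, k=2)): [3, 2, 5, 1, 4, 0]
After 8 (rotate_left(1, 5, k=3)): [3, 4, 0, 2, 5, 1]
After 9 (swap(5, 0)): [1, 4, 0, 2, 5, 3]
After 10 (reverse(2, 3)): [1, 4, 2, 0, 5, 3]
After 11 (swap(2, 0)): [2, 4, 1, 0, 5, 3]
After 12 (reverse(4, 5)): [2, 4, 1, 0, 3, 5]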